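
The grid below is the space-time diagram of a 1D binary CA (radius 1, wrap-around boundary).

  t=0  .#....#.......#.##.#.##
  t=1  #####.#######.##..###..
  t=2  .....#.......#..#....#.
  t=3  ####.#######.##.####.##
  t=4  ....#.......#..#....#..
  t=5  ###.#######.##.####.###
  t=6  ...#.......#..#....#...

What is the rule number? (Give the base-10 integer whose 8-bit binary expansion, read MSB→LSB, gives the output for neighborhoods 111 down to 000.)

  ### -> .   bit 7 = 0  t=1,i=1
  ##. -> .   bit 6 = 0  t=0,i=17
  #.# -> #   bit 5 = 1  t=0,i=0
  #.. -> #   bit 4 = 1  t=0,i=2
  .## -> .   bit 3 = 0  t=0,i=16
  .#. -> #   bit 2 = 1  t=0,i=1
  ..# -> .   bit 1 = 0  t=0,i=5
  ... -> #   bit 0 = 1  t=0,i=3
  bits 00110101 = 53

53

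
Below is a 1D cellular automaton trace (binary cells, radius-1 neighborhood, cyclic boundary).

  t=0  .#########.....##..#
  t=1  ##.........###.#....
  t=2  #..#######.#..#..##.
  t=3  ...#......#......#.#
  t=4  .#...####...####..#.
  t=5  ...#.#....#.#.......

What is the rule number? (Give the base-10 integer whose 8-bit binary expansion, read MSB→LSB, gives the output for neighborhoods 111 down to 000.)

41

  ###|.  b7=0 t=0,i=2
  ##.|.  b6=0 t=0,i=9
  #.#|#  b5=1 t=0,i=0
  #..|.  b4=0 t=0,i=10
  .##|#  b3=1 t=0,i=1
  .#.|.  b2=0 t=0,i=19
  ..#|.  b1=0 t=0,i=14
  ...|#  b0=1 t=0,i=11
  bits 00101001 = 41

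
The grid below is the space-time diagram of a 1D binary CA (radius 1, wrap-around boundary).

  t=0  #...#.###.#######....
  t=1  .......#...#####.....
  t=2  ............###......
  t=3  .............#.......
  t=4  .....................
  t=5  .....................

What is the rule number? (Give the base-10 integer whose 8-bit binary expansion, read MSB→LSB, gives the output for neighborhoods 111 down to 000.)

128

  nb ###: next=#  (t=0,i=7, bit7=1)
  nb ##.: next=.  (t=0,i=8, bit6=0)
  nb #.#: next=.  (t=0,i=5, bit5=0)
  nb #..: next=.  (t=0,i=1, bit4=0)
  nb .##: next=.  (t=0,i=6, bit3=0)
  nb .#.: next=.  (t=0,i=0, bit2=0)
  nb ..#: next=.  (t=0,i=3, bit1=0)
  nb ...: next=.  (t=0,i=2, bit0=0)
  bits 10000000 = 128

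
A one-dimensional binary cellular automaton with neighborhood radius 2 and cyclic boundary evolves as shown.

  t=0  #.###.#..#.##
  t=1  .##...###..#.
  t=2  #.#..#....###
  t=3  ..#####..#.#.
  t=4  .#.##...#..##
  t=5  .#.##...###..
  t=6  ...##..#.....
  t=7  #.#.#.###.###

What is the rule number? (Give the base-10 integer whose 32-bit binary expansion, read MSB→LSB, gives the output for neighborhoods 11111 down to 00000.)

2298254105

  nb #####: next=#  (t=3,i=4, bit31=1)
  nb ####.: next=.  (t=2,i=12, bit30=0)
  nb ###.#: next=.  (t=0,i=0, bit29=0)
  nb ###..: next=.  (t=1,i=8, bit28=0)
  nb ##.##: next=#  (t=0,i=1, bit27=1)
  nb ##.#.: next=.  (t=0,i=5, bit26=0)
  nb ##..#: next=.  (t=1,i=9, bit25=0)
  nb ##...: next=.  (t=1,i=3, bit24=0)
  nb #.###: next=#  (t=0,i=2, bit23=1)
  nb #.##.: next=#  (t=4,i=3, bit22=1)
  nb #.#.#: next=#  (t=4,i=1, bit21=1)
  nb #.#..: next=#  (t=0,i=6, bit20=1)
  nb #..##: next=#  (t=1,i=0, bit19=1)
  nb #..#.: next=#  (t=0,i=8, bit18=1)
  nb #...#: next=.  (t=1,i=4, bit17=0)
  nb #....: next=.  (t=2,i=7, bit16=0)
  nb .####: next=#  (t=2,i=11, bit15=1)
  nb .###.: next=.  (t=0,i=3, bit14=0)
  nb .##.#: next=.  (t=4,i=12, bit13=0)
  nb .##..: next=#  (t=1,i=2, bit12=1)
  nb .#.##: next=.  (t=0,i=10, bit11=0)
  nb .#.#.: next=.  (t=3,i=10, bit10=0)
  nb .#..#: next=#  (t=0,i=7, bit9=1)
  nb .#...: next=#  (t=2,i=6, bit8=1)
  nb ..###: next=.  (t=1,i=6, bit7=0)
  nb ..##.: next=.  (t=1,i=1, bit6=0)
  nb ..#.#: next=.  (t=0,i=9, bit5=0)
  nb ..#..: next=#  (t=1,i=11, bit4=1)
  nb ...##: next=#  (t=1,i=5, bit3=1)
  nb ...#.: next=.  (t=4,i=7, bit2=0)
  nb ....#: next=.  (t=2,i=8, bit1=0)
  nb .....: next=#  (t=6,i=0, bit0=1)
  bits 10001000111111001001001100011001 = 2298254105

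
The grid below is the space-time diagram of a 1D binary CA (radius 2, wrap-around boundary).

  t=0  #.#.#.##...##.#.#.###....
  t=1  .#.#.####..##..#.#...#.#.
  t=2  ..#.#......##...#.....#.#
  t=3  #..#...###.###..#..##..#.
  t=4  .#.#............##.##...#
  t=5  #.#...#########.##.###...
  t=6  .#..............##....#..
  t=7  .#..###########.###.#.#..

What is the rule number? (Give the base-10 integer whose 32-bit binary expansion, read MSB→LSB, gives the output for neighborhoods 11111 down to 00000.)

  ##### -> .   bit 31 = 0  t=5,i=8
  ####. -> .   bit 30 = 0  t=1,i=7
  ###.# -> .   bit 29 = 0  t=3,i=9
  ###.. -> .   bit 28 = 0  t=0,i=20
  ##.## -> .   bit 27 = 0  t=3,i=10
  ##.#. -> .   bit 26 = 0  t=0,i=13
  ##..# -> .   bit 25 = 0  t=1,i=9
  ##... -> #   bit 24 = 1  t=0,i=8
  #.### -> .   bit 23 = 0  t=0,i=18
  #.##. -> #   bit 22 = 1  t=0,i=6
  #.#.# -> .   bit 21 = 0  t=0,i=2
  #.#.. -> .   bit 20 = 0  t=1,i=17
  #..## -> .   bit 19 = 0  t=1,i=10
  #..#. -> .   bit 18 = 0  t=1,i=0
  #...# -> .   bit 17 = 0  t=0,i=9
  #.... -> .   bit 16 = 0  t=0,i=22
  .#### -> .   bit 15 = 0  t=1,i=6
  .###. -> .   bit 14 = 0  t=0,i=19
  .##.# -> #   bit 13 = 1  t=0,i=12
  .##.. -> #   bit 12 = 1  t=0,i=7
  .#.## -> #   bit 11 = 1  t=0,i=5
  .#.#. -> #   bit 10 = 1  t=0,i=1
  .#..# -> #   bit 9 = 1  t=1,i=24
  .#... -> .   bit 8 = 0  t=1,i=18
  ..### -> .   bit 7 = 0  t=3,i=7
  ..##. -> #   bit 6 = 1  t=0,i=11
  ..#.# -> .   bit 5 = 0  t=0,i=0
  ..#.. -> #   bit 4 = 1  t=2,i=16
  ...## -> .   bit 3 = 0  t=0,i=10
  ...#. -> .   bit 2 = 0  t=0,i=24
  ....# -> #   bit 1 = 1  t=0,i=23
  ..... -> #   bit 0 = 1  t=2,i=7
  bits 00000001010000000011111001010011 = 20987475

20987475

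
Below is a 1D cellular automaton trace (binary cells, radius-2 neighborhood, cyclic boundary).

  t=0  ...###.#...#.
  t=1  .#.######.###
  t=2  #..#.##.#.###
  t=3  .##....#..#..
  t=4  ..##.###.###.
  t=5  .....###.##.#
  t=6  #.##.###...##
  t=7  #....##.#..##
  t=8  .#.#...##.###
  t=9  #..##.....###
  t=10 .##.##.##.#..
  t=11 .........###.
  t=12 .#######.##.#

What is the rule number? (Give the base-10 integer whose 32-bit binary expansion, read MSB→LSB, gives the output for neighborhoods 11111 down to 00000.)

2812039575

  #####|#  b31=1 t=1,i=5
  ####.|.  b30=0 t=1,i=7
  ###.#|#  b29=1 t=0,i=5
  ###..|.  b28=0 t=2,i=0
  ##.##|.  b27=0 t=1,i=9
  ##.#.|#  b26=1 t=0,i=6
  ##..#|#  b25=1 t=2,i=1
  ##...|#  b24=1 t=3,i=3
  #.###|#  b23=1 t=1,i=3
  #.##.|.  b22=0 t=2,i=5
  #.#.#|.  b21=0 t=1,i=1
  #.#..|#  b20=1 t=0,i=7
  #..##|#  b19=1 t=7,i=10
  #..#.|#  b18=1 t=2,i=2
  #...#|.  b17=0 t=0,i=9
  #....|.  b16=0 t=0,i=0
  .####|.  b15=0 t=1,i=4
  .###.|#  b14=1 t=0,i=4
  .##.#|.  b13=0 t=2,i=6
  .##..|#  b12=1 t=3,i=2
  .#.##|.  b11=0 t=1,i=2
  .#.#.|.  b10=0 t=8,i=2
  .#..#|.  b9=0 t=3,i=8
  .#...|#  b8=1 t=0,i=8
  ..###|#  b7=1 t=0,i=3
  ..##.|.  b6=0 t=3,i=1
  ..#.#|.  b5=0 t=2,i=3
  ..#..|#  b4=1 t=0,i=11
  ...##|.  b3=0 t=0,i=2
  ...#.|#  b2=1 t=0,i=10
  ....#|#  b1=1 t=0,i=1
  .....|#  b0=1 t=5,i=2
  bits 10100111100111000101000110010111 = 2812039575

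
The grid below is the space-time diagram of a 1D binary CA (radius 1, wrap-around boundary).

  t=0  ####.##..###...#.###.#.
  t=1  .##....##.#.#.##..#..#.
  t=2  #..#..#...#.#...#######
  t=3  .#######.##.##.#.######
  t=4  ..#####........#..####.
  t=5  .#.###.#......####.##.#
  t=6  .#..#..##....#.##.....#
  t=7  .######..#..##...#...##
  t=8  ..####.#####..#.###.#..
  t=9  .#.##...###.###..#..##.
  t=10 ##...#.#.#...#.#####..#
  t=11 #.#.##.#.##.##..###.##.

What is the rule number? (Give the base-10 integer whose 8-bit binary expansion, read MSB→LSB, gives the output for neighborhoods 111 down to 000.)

  nb ###: next=#  (t=0,i=1, bit7=1)
  nb ##.: next=.  (t=0,i=3, bit6=0)
  nb #.#: next=.  (t=0,i=4, bit5=0)
  nb #..: next=#  (t=0,i=7, bit4=1)
  nb .##: next=.  (t=0,i=0, bit3=0)
  nb .#.: next=#  (t=0,i=15, bit2=1)
  nb ..#: next=#  (t=0,i=8, bit1=1)
  nb ...: next=.  (t=0,i=13, bit0=0)
  bits 10010110 = 150

150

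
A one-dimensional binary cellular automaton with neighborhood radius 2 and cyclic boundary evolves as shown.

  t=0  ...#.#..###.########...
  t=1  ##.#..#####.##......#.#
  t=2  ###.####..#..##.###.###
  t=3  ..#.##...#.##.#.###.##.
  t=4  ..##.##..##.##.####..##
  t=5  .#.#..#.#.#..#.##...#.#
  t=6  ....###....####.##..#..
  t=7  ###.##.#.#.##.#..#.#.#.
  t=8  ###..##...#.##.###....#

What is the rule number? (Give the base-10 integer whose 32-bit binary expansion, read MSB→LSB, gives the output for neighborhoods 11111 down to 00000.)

629996451

  nb #####: next=.  (t=0,i=14, bit31=0)
  nb ####.: next=.  (t=0,i=18, bit30=0)
  nb ###.#: next=#  (t=0,i=10, bit29=1)
  nb ###..: next=.  (t=0,i=19, bit28=0)
  nb ##.##: next=.  (t=0,i=11, bit27=0)
  nb ##.#.: next=#  (t=1,i=2, bit26=1)
  nb ##..#: next=.  (t=2,i=8, bit25=0)
  nb ##...: next=#  (t=0,i=20, bit24=1)
  nb #.###: next=#  (t=0,i=12, bit23=1)
  nb #.##.: next=.  (t=1,i=12, bit22=0)
  nb #.#.#: next=.  (t=3,i=14, bit21=0)
  nb #.#..: next=.  (t=0,i=5, bit20=0)
  nb #..##: next=#  (t=0,i=7, bit19=1)
  nb #..#.: next=#  (t=2,i=9, bit18=1)
  nb #...#: next=.  (t=3,i=0, bit17=0)
  nb #....: next=.  (t=0,i=21, bit16=0)
  nb .####: next=#  (t=0,i=13, bit15=1)
  nb .###.: next=#  (t=0,i=9, bit14=1)
  nb .##.#: next=#  (t=2,i=14, bit13=1)
  nb .##..: next=#  (t=1,i=13, bit12=1)
  nb .#.##: next=#  (t=1,i=21, bit11=1)
  nb .#.#.: next=.  (t=0,i=4, bit10=0)
  nb .#..#: next=#  (t=0,i=6, bit9=1)
  nb .#...: next=#  (t=6,i=21, bit8=1)
  nb ..###: next=#  (t=0,i=8, bit7=1)
  nb ..##.: next=.  (t=2,i=13, bit6=0)
  nb ..#.#: next=#  (t=0,i=3, bit5=1)
  nb ..#..: next=.  (t=2,i=10, bit4=0)
  nb ...##: next=.  (t=6,i=3, bit3=0)
  nb ...#.: next=.  (t=0,i=2, bit2=0)
  nb ....#: next=#  (t=0,i=1, bit1=1)
  nb .....: next=#  (t=0,i=0, bit0=1)
  bits 00100101100011001111101110100011 = 629996451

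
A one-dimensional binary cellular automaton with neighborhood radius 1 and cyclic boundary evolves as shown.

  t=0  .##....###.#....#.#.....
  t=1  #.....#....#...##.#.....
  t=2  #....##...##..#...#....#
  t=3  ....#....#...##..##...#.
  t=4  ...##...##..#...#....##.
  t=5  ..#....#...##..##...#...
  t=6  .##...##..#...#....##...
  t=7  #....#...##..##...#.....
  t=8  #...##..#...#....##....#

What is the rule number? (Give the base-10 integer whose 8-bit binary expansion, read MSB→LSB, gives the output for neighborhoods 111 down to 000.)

  ###|.  b7=0 t=0,i=8
  ##.|.  b6=0 t=0,i=2
  #.#|.  b5=0 t=0,i=10
  #..|.  b4=0 t=0,i=3
  .##|.  b3=0 t=0,i=1
  .#.|#  b2=1 t=0,i=11
  ..#|#  b1=1 t=0,i=0
  ...|.  b0=0 t=0,i=4
  bits 00000110 = 6

6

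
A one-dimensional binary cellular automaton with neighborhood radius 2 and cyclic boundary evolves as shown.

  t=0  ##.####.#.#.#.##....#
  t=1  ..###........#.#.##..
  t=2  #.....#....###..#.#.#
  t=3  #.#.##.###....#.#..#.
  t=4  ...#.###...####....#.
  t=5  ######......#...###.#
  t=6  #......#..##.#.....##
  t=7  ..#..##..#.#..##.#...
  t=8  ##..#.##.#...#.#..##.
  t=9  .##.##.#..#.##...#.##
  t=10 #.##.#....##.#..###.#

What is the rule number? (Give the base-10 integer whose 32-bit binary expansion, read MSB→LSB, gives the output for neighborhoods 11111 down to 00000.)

176797990

  [31] ##### => .  t=5,i=1
  [30] ####. => .  t=0,i=5
  [29] ###.# => .  t=0,i=1
  [28] ###.. => .  t=1,i=4
  [27] ##.## => #  t=0,i=2
  [26] ##.#. => .  t=0,i=7
  [25] ##..# => #  t=2,i=14
  [24] ##... => .  t=0,i=16
  [23] #.### => #  t=0,i=3
  [22] #.##. => .  t=0,i=14
  [21] #.#.# => .  t=0,i=8
  [20] #.#.. => .  t=3,i=16
  [19] #..## => #  t=6,i=9
  [18] #..#. => .  t=2,i=15
  [17] #...# => .  t=4,i=9
  [16] #.... => #  t=0,i=17
  [15] .#### => #  t=0,i=4
  [14] .###. => .  t=0,i=0
  [13] .##.# => #  t=3,i=5
  [12] .##.. => #  t=0,i=15
  [11] .#.## => #  t=0,i=13
  [10] .#.#. => .  t=0,i=9
  [9] .#..# => .  t=3,i=17
  [8] .#... => #  t=2,i=7
  [7] ..### => .  t=0,i=20
  [6] ..##. => .  t=6,i=10
  [5] ..#.# => #  t=1,i=13
  [4] ..#.. => .  t=2,i=6
  [3] ...## => .  t=0,i=19
  [2] ...#. => #  t=1,i=12
  [1] ....# => #  t=0,i=18
  [0] ..... => .  t=1,i=7
  bits 00001010100010011011100100100110 = 176797990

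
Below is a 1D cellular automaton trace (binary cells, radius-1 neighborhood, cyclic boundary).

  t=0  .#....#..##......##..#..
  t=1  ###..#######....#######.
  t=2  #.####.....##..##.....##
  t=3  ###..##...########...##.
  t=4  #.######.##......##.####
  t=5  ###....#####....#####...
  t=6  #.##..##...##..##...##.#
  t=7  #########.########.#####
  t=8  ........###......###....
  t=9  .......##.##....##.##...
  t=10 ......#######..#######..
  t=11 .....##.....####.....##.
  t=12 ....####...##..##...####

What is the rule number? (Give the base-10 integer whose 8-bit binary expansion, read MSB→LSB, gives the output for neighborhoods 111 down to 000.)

126

  [7] ### => .  t=1,i=1
  [6] ##. => #  t=0,i=10
  [5] #.# => #  t=1,i=23
  [4] #.. => #  t=0,i=2
  [3] .## => #  t=0,i=9
  [2] .#. => #  t=0,i=1
  [1] ..# => #  t=0,i=0
  [0] ... => .  t=0,i=3
  bits 01111110 = 126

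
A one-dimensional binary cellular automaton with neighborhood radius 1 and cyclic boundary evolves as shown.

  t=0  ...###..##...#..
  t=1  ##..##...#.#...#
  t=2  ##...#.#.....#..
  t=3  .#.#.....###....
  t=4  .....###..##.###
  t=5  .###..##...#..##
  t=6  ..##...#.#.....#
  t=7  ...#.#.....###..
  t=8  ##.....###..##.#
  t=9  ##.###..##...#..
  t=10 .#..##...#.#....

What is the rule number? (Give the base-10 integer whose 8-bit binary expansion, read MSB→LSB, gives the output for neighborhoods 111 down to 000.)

  ### -> #   bit 7 = 1  t=0,i=4
  ##. -> #   bit 6 = 1  t=0,i=5
  #.# -> .   bit 5 = 0  t=1,i=10
  #.. -> .   bit 4 = 0  t=0,i=6
  .## -> .   bit 3 = 0  t=0,i=3
  .#. -> .   bit 2 = 0  t=0,i=13
  ..# -> .   bit 1 = 0  t=0,i=2
  ... -> #   bit 0 = 1  t=0,i=0
  bits 11000001 = 193

193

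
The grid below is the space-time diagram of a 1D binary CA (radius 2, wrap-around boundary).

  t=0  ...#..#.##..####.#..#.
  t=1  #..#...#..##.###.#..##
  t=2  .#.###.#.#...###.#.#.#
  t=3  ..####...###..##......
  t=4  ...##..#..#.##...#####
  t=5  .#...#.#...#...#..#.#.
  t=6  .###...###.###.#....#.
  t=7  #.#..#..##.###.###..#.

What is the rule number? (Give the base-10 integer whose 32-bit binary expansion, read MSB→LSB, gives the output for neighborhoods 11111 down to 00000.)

1654376721

  #####|.  b31=0 t=4,i=19
  ####.|#  b30=1 t=0,i=14
  ###.#|#  b29=1 t=0,i=15
  ###..|.  b28=0 t=1,i=0
  ##.##|.  b27=0 t=1,i=12
  ##.#.|.  b26=0 t=0,i=16
  ##..#|#  b25=1 t=0,i=10
  ##...|.  b24=0 t=3,i=6
  #.###|#  b23=1 t=1,i=13
  #.##.|.  b22=0 t=0,i=8
  #.#.#|.  b21=0 t=2,i=1
  #.#..|#  b20=1 t=0,i=17
  #..##|#  b19=1 t=0,i=11
  #..#.|.  b18=0 t=0,i=5
  #...#|#  b17=1 t=1,i=5
  #....|#  b16=1 t=0,i=0
  .####|#  b15=1 t=0,i=13
  .###.|#  b14=1 t=1,i=14
  .##.#|.  b13=0 t=1,i=11
  .##..|.  b12=0 t=0,i=9
  .#.##|#  b11=1 t=0,i=7
  .#.#.|.  b10=0 t=2,i=0
  .#..#|.  b9=0 t=0,i=4
  .#...|#  b8=1 t=0,i=21
  ..###|.  b7=0 t=0,i=12
  ..##.|.  b6=0 t=1,i=10
  ..#.#|.  b5=0 t=0,i=6
  ..#..|#  b4=1 t=0,i=3
  ...##|.  b3=0 t=2,i=12
  ...#.|.  b2=0 t=0,i=2
  ....#|.  b1=0 t=0,i=1
  .....|#  b0=1 t=3,i=18
  bits 01100010100110111100100100010001 = 1654376721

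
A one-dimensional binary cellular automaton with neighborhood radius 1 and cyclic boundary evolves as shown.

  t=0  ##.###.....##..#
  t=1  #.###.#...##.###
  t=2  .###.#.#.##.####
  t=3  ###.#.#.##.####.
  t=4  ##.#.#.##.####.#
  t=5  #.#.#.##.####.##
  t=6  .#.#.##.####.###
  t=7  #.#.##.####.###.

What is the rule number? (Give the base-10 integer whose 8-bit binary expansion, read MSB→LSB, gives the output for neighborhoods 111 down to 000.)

186

  nb ###: next=#  (t=0,i=0, bit7=1)
  nb ##.: next=.  (t=0,i=1, bit6=0)
  nb #.#: next=#  (t=0,i=2, bit5=1)
  nb #..: next=#  (t=0,i=6, bit4=1)
  nb .##: next=#  (t=0,i=3, bit3=1)
  nb .#.: next=.  (t=1,i=6, bit2=0)
  nb ..#: next=#  (t=0,i=10, bit1=1)
  nb ...: next=.  (t=0,i=7, bit0=0)
  bits 10111010 = 186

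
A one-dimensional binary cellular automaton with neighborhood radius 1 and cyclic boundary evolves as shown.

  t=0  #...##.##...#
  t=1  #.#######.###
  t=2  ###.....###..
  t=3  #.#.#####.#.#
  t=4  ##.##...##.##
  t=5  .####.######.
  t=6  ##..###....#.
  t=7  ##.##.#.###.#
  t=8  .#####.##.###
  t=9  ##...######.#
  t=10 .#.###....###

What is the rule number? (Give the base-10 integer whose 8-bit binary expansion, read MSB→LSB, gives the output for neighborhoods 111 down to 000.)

107

  ### -> .   bit 7 = 0  t=1,i=3
  ##. -> #   bit 6 = 1  t=0,i=0
  #.# -> #   bit 5 = 1  t=0,i=6
  #.. -> .   bit 4 = 0  t=0,i=1
  .## -> #   bit 3 = 1  t=0,i=4
  .#. -> .   bit 2 = 0  t=3,i=2
  ..# -> #   bit 1 = 1  t=0,i=3
  ... -> #   bit 0 = 1  t=0,i=2
  bits 01101011 = 107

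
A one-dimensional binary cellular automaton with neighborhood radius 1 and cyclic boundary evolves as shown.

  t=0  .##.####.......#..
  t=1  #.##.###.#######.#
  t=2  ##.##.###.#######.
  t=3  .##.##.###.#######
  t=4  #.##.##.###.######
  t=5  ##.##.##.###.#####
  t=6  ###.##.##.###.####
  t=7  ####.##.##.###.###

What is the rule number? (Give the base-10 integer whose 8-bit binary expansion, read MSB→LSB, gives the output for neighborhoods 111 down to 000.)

  [7] ### => #  t=0,i=5
  [6] ##. => #  t=0,i=2
  [5] #.# => #  t=0,i=3
  [4] #.. => .  t=0,i=8
  [3] .## => .  t=0,i=1
  [2] .#. => #  t=0,i=15
  [1] ..# => #  t=0,i=0
  [0] ... => #  t=0,i=9
  bits 11100111 = 231

231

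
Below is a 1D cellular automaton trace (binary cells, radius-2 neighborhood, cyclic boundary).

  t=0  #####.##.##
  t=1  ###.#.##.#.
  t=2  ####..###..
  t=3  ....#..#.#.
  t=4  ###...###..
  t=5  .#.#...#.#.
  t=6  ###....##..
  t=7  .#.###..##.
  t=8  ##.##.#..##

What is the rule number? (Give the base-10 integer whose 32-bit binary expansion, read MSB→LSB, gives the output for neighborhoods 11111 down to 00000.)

  #####|#  b31=1 t=0,i=0
  ####.|.  b30=0 t=0,i=3
  ###.#|#  b29=1 t=0,i=4
  ###..|.  b28=0 t=2,i=3
  ##.##|.  b27=0 t=0,i=5
  ##.#.|#  b26=1 t=1,i=3
  ##..#|#  b25=1 t=2,i=4
  ##...|#  b24=1 t=4,i=3
  #.###|#  b23=1 t=0,i=9
  #.##.|#  b22=1 t=0,i=6
  #.#.#|.  b21=0 t=1,i=4
  #.#..|.  b20=0 t=3,i=9
  #..##|.  b19=0 t=2,i=5
  #..#.|#  b18=1 t=3,i=6
  #...#|.  b17=0 t=4,i=4
  #....|#  b16=1 t=3,i=0
  .####|.  b15=0 t=0,i=10
  .###.|#  b14=1 t=1,i=1
  .##.#|#  b13=1 t=0,i=7
  .##..|#  b12=1 t=6,i=8
  .#.##|.  b11=0 t=1,i=5
  .#.#.|#  b10=1 t=3,i=8
  .#..#|.  b9=0 t=3,i=5
  .#...|.  b8=0 t=3,i=10
  ..###|.  b7=0 t=2,i=0
  ..##.|.  b6=0 t=6,i=7
  ..#.#|#  b5=1 t=3,i=7
  ..#..|.  b4=0 t=3,i=4
  ...##|.  b3=0 t=4,i=5
  ...#.|.  b2=0 t=3,i=3
  ....#|#  b1=1 t=3,i=2
  .....|#  b0=1 t=3,i=1
  bits 10100111110001010111010000100011 = 2814735395

2814735395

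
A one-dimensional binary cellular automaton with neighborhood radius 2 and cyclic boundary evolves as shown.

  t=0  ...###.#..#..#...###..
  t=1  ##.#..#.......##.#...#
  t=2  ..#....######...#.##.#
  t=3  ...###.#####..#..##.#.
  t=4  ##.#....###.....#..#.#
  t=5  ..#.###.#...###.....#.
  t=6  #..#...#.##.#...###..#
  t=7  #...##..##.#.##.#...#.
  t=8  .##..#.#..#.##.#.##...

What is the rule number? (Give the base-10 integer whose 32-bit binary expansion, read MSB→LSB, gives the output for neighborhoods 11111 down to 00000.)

3293288835

  [31] ##### => #  t=2,i=9
  [30] ####. => #  t=2,i=11
  [29] ###.# => .  t=0,i=5
  [28] ###.. => .  t=0,i=19
  [27] ##.## => .  t=3,i=6
  [26] ##.#. => #  t=0,i=6
  [25] ##..# => .  t=3,i=12
  [24] ##... => .  t=0,i=20
  [23] #.### => .  t=3,i=7
  [22] #.##. => #  t=2,i=18
  [21] #.#.# => .  t=7,i=11
  [20] #.#.. => .  t=0,i=7
  [19] #..## => #  t=3,i=16
  [18] #..#. => .  t=0,i=9
  [17] #...# => #  t=0,i=15
  [16] #.... => #  t=0,i=21
  [15] .#### => #  t=2,i=8
  [14] .###. => .  t=0,i=4
  [13] .##.# => .  t=1,i=15
  [12] .##.. => #  t=6,i=0
  [11] .#.## => #  t=2,i=17
  [10] .#.#. => .  t=7,i=21
  [9] .#..# => .  t=0,i=8
  [8] .#... => #  t=0,i=14
  [7] ..### => #  t=0,i=3
  [6] ..##. => .  t=1,i=14
  [5] ..#.# => .  t=2,i=16
  [4] ..#.. => .  t=0,i=10
  [3] ...## => .  t=0,i=2
  [2] ...#. => .  t=2,i=15
  [1] ....# => #  t=0,i=1
  [0] ..... => #  t=0,i=0
  bits 11000100010010111001100110000011 = 3293288835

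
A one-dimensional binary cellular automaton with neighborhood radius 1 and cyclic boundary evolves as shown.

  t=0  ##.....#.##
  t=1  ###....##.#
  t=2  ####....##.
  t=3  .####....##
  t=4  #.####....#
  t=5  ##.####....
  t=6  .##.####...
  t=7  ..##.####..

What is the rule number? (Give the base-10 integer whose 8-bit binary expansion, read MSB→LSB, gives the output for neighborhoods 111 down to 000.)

  ### -> #   bit 7 = 1  t=0,i=0
  ##. -> #   bit 6 = 1  t=0,i=1
  #.# -> #   bit 5 = 1  t=0,i=8
  #.. -> #   bit 4 = 1  t=0,i=2
  .## -> .   bit 3 = 0  t=0,i=9
  .#. -> #   bit 2 = 1  t=0,i=7
  ..# -> .   bit 1 = 0  t=0,i=6
  ... -> .   bit 0 = 0  t=0,i=3
  bits 11110100 = 244

244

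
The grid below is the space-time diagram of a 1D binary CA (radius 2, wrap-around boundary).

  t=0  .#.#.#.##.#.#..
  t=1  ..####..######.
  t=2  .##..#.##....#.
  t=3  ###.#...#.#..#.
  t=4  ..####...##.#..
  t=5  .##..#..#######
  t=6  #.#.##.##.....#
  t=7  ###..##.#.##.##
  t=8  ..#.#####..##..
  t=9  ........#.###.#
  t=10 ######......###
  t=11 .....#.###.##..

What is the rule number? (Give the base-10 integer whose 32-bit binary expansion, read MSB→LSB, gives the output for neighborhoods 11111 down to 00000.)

1010644441

  ##### -> .   bit 31 = 0  t=1,i=10
  ####. -> .   bit 30 = 0  t=1,i=4
  ###.# -> #   bit 29 = 1  t=3,i=2
  ###.. -> #   bit 28 = 1  t=1,i=5
  ##.## -> #   bit 27 = 1  t=5,i=0
  ##.#. -> #   bit 26 = 1  t=0,i=9
  ##..# -> .   bit 25 = 0  t=1,i=6
  ##... -> .   bit 24 = 0  t=1,i=14
  #.### -> .   bit 23 = 0  t=3,i=0
  #.##. -> .   bit 22 = 0  t=0,i=7
  #.#.# -> #   bit 21 = 1  t=0,i=3
  #.#.. -> #   bit 20 = 1  t=0,i=12
  #..## -> #   bit 19 = 1  t=1,i=7
  #..#. -> #   bit 18 = 1  t=2,i=4
  #...# -> .   bit 17 = 0  t=0,i=14
  #.... -> #   bit 16 = 1  t=2,i=10
  .#### -> .   bit 15 = 0  t=1,i=3
  .###. -> .   bit 14 = 0  t=3,i=1
  .##.# -> #   bit 13 = 1  t=0,i=8
  .##.. -> #   bit 12 = 1  t=2,i=2
  .#.## -> .   bit 11 = 0  t=0,i=6
  .#.#. -> #   bit 10 = 1  t=0,i=2
  .#..# -> .   bit 9 = 0  t=2,i=14
  .#... -> #   bit 8 = 1  t=0,i=13
  ..### -> #   bit 7 = 1  t=1,i=2
  ..##. -> #   bit 6 = 1  t=2,i=1
  ..#.# -> .   bit 5 = 0  t=0,i=1
  ..#.. -> #   bit 4 = 1  t=2,i=13
  ...## -> #   bit 3 = 1  t=1,i=1
  ...#. -> .   bit 2 = 0  t=0,i=0
  ....# -> .   bit 1 = 0  t=2,i=11
  ..... -> #   bit 0 = 1  t=6,i=11
  bits 00111100001111010011010111011001 = 1010644441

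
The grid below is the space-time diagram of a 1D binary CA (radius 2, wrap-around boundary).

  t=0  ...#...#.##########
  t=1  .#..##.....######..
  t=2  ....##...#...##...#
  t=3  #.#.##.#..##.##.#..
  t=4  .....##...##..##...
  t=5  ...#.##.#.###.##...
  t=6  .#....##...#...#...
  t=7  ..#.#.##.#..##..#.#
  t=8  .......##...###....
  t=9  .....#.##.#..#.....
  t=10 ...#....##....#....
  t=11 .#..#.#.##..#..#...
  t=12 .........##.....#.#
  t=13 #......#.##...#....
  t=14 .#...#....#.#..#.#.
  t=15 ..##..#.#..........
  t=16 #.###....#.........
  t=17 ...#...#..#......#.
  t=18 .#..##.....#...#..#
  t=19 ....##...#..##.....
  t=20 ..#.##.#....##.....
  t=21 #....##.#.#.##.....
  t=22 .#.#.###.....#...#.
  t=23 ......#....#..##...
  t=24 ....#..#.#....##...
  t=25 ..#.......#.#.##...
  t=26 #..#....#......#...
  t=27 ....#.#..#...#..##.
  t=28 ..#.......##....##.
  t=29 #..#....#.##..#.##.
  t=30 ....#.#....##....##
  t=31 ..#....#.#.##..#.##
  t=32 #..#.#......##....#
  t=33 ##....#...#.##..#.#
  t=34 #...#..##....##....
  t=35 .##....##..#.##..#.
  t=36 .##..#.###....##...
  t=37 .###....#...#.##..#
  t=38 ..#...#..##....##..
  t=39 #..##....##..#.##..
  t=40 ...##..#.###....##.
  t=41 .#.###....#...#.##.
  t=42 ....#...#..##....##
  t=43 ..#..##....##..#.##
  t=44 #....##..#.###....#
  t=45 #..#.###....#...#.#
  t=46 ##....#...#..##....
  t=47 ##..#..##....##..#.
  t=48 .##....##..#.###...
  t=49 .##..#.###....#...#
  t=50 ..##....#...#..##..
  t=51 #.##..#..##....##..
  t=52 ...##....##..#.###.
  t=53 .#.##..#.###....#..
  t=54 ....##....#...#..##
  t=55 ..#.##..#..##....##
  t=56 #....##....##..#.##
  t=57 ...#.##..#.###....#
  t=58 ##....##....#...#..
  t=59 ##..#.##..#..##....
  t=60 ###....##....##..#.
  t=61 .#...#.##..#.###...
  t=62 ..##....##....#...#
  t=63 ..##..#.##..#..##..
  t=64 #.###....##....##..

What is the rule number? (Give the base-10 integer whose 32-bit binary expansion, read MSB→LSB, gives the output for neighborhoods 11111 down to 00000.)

2248307010

  ##### -> #   bit 31 = 1  t=0,i=11
  ####. -> .   bit 30 = 0  t=0,i=17
  ###.# -> .   bit 29 = 0  t=5,i=12
  ###.. -> .   bit 28 = 0  t=0,i=18
  ##.## -> .   bit 27 = 0  t=3,i=12
  ##.#. -> #   bit 26 = 1  t=3,i=6
  ##..# -> #   bit 25 = 1  t=4,i=12
  ##... -> .   bit 24 = 0  t=0,i=0
  #.### -> .   bit 23 = 0  t=0,i=9
  #.##. -> .   bit 22 = 0  t=3,i=4
  #.#.# -> .   bit 21 = 0  t=3,i=2
  #.#.. -> .   bit 20 = 0  t=3,i=7
  #..## -> .   bit 19 = 0  t=1,i=3
  #..#. -> .   bit 18 = 0  t=3,i=18
  #...# -> #   bit 17 = 1  t=0,i=1
  #.... -> .   bit 16 = 0  t=1,i=7
  .#### -> .   bit 15 = 0  t=0,i=10
  .###. -> #   bit 14 = 1  t=5,i=11
  .##.# -> #   bit 13 = 1  t=3,i=5
  .##.. -> #   bit 12 = 1  t=1,i=5
  .#.## -> .   bit 11 = 0  t=0,i=8
  .#.#. -> .   bit 10 = 0  t=3,i=1
  .#..# -> .   bit 9 = 0  t=1,i=2
  .#... -> #   bit 8 = 1  t=0,i=4
  ..### -> .   bit 7 = 0  t=1,i=11
  ..##. -> #   bit 6 = 1  t=1,i=4
  ..#.# -> .   bit 5 = 0  t=0,i=7
  ..#.. -> .   bit 4 = 0  t=0,i=3
  ...## -> .   bit 3 = 0  t=1,i=10
  ...#. -> .   bit 2 = 0  t=0,i=2
  ....# -> #   bit 1 = 1  t=1,i=9
  ..... -> .   bit 0 = 0  t=1,i=8
  bits 10000110000000100111000101000010 = 2248307010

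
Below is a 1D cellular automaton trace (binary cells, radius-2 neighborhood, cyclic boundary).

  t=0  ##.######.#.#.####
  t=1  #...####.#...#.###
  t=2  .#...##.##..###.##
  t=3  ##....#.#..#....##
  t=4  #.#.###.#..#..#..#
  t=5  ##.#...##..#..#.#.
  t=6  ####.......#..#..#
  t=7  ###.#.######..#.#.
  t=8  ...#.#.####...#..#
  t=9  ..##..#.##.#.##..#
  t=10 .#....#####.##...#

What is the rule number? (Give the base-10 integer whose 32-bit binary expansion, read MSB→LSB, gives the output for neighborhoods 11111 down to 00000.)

  nb #####: next=#  (t=0,i=5, bit31=1)
  nb ####.: next=#  (t=0,i=0, bit30=1)
  nb ###.#: next=.  (t=0,i=1, bit29=0)
  nb ###..: next=.  (t=1,i=0, bit28=0)
  nb ##.##: next=.  (t=0,i=2, bit27=0)
  nb ##.#.: next=#  (t=0,i=9, bit26=1)
  nb ##..#: next=.  (t=2,i=10, bit25=0)
  nb ##...: next=#  (t=1,i=1, bit24=1)
  nb #.###: next=.  (t=0,i=3, bit23=0)
  nb #.##.: next=#  (t=2,i=8, bit22=1)
  nb #.#.#: next=.  (t=0,i=10, bit21=0)
  nb #.#..: next=#  (t=1,i=9, bit20=1)
  nb #..##: next=#  (t=2,i=11, bit19=1)
  nb #..#.: next=.  (t=3,i=10, bit18=0)
  nb #...#: next=.  (t=1,i=2, bit17=0)
  nb #....: next=.  (t=3,i=3, bit16=0)
  nb .####: next=#  (t=0,i=4, bit15=1)
  nb .###.: next=.  (t=2,i=13, bit14=0)
  nb .##.#: next=#  (t=2,i=6, bit13=1)
  nb .##..: next=.  (t=2,i=9, bit12=0)
  nb .#.##: next=#  (t=0,i=13, bit11=1)
  nb .#.#.: next=.  (t=0,i=11, bit10=0)
  nb .#..#: next=.  (t=3,i=9, bit9=0)
  nb .#...: next=.  (t=1,i=10, bit8=0)
  nb ..###: next=.  (t=1,i=4, bit7=0)
  nb ..##.: next=.  (t=2,i=5, bit6=0)
  nb ..#.#: next=#  (t=1,i=13, bit5=1)
  nb ..#..: next=#  (t=3,i=11, bit4=1)
  nb ...##: next=.  (t=1,i=3, bit3=0)
  nb ...#.: next=#  (t=1,i=12, bit2=1)
  nb ....#: next=#  (t=3,i=4, bit1=1)
  nb .....: next=#  (t=6,i=6, bit0=1)
  bits 11000101010110001010100000110111 = 3310921783

3310921783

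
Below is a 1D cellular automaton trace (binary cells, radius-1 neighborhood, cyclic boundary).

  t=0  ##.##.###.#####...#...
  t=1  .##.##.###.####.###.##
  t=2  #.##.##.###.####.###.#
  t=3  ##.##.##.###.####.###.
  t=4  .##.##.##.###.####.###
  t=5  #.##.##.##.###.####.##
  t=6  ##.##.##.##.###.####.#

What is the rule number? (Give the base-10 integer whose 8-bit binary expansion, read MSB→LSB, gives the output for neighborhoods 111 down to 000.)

  ### -> #   bit 7 = 1  t=0,i=7
  ##. -> #   bit 6 = 1  t=0,i=1
  #.# -> #   bit 5 = 1  t=0,i=2
  #.. -> .   bit 4 = 0  t=0,i=15
  .## -> .   bit 3 = 0  t=0,i=0
  .#. -> #   bit 2 = 1  t=0,i=18
  ..# -> #   bit 1 = 1  t=0,i=17
  ... -> #   bit 0 = 1  t=0,i=16
  bits 11100111 = 231

231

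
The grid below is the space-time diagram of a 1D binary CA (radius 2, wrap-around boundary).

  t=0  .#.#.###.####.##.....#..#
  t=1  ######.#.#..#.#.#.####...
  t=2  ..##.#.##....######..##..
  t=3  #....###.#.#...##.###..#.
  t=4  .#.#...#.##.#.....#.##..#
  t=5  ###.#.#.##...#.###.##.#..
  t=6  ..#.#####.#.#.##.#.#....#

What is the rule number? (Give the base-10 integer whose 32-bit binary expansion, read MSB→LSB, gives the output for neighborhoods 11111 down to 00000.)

3018329367

  [31] ##### => #  t=1,i=2
  [30] ####. => .  t=0,i=11
  [29] ###.# => #  t=0,i=7
  [28] ###.. => #  t=1,i=21
  [27] ##.## => .  t=0,i=8
  [26] ##.#. => .  t=1,i=6
  [25] ##..# => #  t=2,i=19
  [24] ##... => #  t=0,i=16
  [23] #.### => #  t=0,i=5
  [22] #.##. => #  t=0,i=14
  [21] #.#.# => #  t=0,i=1
  [20] #.#.. => .  t=1,i=9
  [19] #..## => #  t=2,i=20
  [18] #..#. => .  t=0,i=23
  [17] #...# => .  t=1,i=23
  [16] #.... => .  t=0,i=17
  [15] .#### => .  t=0,i=10
  [14] .###. => .  t=0,i=6
  [13] .##.# => .  t=2,i=3
  [12] .##.. => .  t=0,i=15
  [11] .#.## => #  t=0,i=4
  [10] .#.#. => #  t=0,i=0
  [9] .#..# => .  t=0,i=22
  [8] .#... => #  t=3,i=1
  [7] ..### => .  t=1,i=0
  [6] ..##. => .  t=2,i=2
  [5] ..#.# => .  t=0,i=24
  [4] ..#.. => #  t=0,i=21
  [3] ...## => .  t=1,i=24
  [2] ...#. => #  t=0,i=20
  [1] ....# => #  t=0,i=19
  [0] ..... => #  t=0,i=18
  bits 10110011111010000000110100010111 = 3018329367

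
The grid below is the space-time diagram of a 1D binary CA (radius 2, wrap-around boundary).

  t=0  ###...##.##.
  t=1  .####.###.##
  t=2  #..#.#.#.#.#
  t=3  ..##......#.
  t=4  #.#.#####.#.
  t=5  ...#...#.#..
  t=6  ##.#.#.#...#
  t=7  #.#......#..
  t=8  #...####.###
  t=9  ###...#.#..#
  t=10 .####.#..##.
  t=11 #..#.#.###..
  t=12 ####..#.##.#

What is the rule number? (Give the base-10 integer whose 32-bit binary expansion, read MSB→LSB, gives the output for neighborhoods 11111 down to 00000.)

  nb #####: next=.  (t=4,i=6, bit31=0)
  nb ####.: next=#  (t=1,i=3, bit30=1)
  nb ###.#: next=.  (t=1,i=4, bit29=0)
  nb ###..: next=#  (t=0,i=2, bit28=1)
  nb ##.##: next=#  (t=0,i=8, bit27=1)
  nb ##.#.: next=#  (t=4,i=9, bit26=1)
  nb ##..#: next=.  (t=2,i=1, bit25=0)
  nb ##...: next=#  (t=0,i=3, bit24=1)
  nb #.###: next=.  (t=0,i=0, bit23=0)
  nb #.##.: next=.  (t=0,i=9, bit22=0)
  nb #.#.#: next=.  (t=2,i=5, bit21=0)
  nb #.#..: next=.  (t=5,i=9, bit20=0)
  nb #..##: next=#  (t=9,i=10, bit19=1)
  nb #..#.: next=#  (t=2,i=2, bit18=1)
  nb #...#: next=#  (t=0,i=4, bit17=1)
  nb #....: next=#  (t=3,i=5, bit16=1)
  nb .####: next=.  (t=1,i=2, bit15=0)
  nb .###.: next=#  (t=0,i=1, bit14=1)
  nb .##.#: next=#  (t=0,i=7, bit13=1)
  nb .##..: next=.  (t=2,i=0, bit12=0)
  nb .#.##: next=#  (t=2,i=10, bit11=1)
  nb .#.#.: next=.  (t=2,i=4, bit10=0)
  nb .#..#: next=#  (t=7,i=10, bit9=1)
  nb .#...: next=.  (t=3,i=11, bit8=0)
  nb ..###: next=.  (t=6,i=11, bit7=0)
  nb ..##.: next=#  (t=0,i=6, bit6=1)
  nb ..#.#: next=#  (t=2,i=3, bit5=1)
  nb ..#..: next=#  (t=3,i=10, bit4=1)
  nb ...##: next=.  (t=0,i=5, bit3=0)
  nb ...#.: next=.  (t=3,i=9, bit2=0)
  nb ....#: next=#  (t=3,i=8, bit1=1)
  nb .....: next=#  (t=3,i=6, bit0=1)
  bits 01011101000011110110101001110011 = 1561291379

1561291379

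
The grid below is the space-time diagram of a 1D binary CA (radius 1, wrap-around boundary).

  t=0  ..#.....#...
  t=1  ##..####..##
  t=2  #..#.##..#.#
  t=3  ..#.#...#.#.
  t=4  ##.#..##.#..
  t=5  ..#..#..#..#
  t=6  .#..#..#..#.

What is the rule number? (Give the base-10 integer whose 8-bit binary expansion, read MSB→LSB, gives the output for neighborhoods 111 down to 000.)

  nb ###: next=#  (t=1,i=0, bit7=1)
  nb ##.: next=.  (t=1,i=1, bit6=0)
  nb #.#: next=#  (t=2,i=4, bit5=1)
  nb #..: next=.  (t=0,i=3, bit4=0)
  nb .##: next=.  (t=1,i=4, bit3=0)
  nb .#.: next=.  (t=0,i=2, bit2=0)
  nb ..#: next=#  (t=0,i=1, bit1=1)
  nb ...: next=#  (t=0,i=0, bit0=1)
  bits 10100011 = 163

163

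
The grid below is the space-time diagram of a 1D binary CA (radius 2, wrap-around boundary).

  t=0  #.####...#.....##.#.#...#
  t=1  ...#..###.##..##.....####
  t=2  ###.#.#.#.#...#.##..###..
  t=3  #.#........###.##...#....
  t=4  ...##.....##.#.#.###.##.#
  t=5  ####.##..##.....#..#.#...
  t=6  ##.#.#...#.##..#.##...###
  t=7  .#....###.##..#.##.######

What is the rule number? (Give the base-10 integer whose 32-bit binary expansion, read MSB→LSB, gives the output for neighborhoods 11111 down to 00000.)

  nb #####: next=#  (t=6,i=24, bit31=1)
  nb ####.: next=.  (t=0,i=4, bit30=0)
  nb ###.#: next=#  (t=1,i=8, bit29=1)
  nb ###..: next=.  (t=0,i=5, bit28=0)
  nb ##.##: next=.  (t=0,i=1, bit27=0)
  nb ##.#.: next=.  (t=0,i=17, bit26=0)
  nb ##..#: next=.  (t=1,i=12, bit25=0)
  nb ##...: next=#  (t=0,i=6, bit24=1)
  nb #.###: next=.  (t=0,i=2, bit23=0)
  nb #.##.: next=#  (t=1,i=10, bit22=1)
  nb #.#.#: next=.  (t=0,i=18, bit21=0)
  nb #.#..: next=.  (t=0,i=20, bit20=0)
  nb #..##: next=.  (t=1,i=5, bit19=0)
  nb #..#.: next=#  (t=5,i=18, bit18=1)
  nb #...#: next=#  (t=0,i=7, bit17=1)
  nb #....: next=#  (t=0,i=11, bit16=1)
  nb .####: next=#  (t=0,i=3, bit15=1)
  nb .###.: next=.  (t=1,i=7, bit14=0)
  nb .##.#: next=.  (t=0,i=0, bit13=0)
  nb .##..: next=.  (t=1,i=11, bit12=0)
  nb .#.##: next=#  (t=2,i=15, bit11=1)
  nb .#.#.: next=.  (t=0,i=19, bit10=0)
  nb .#..#: next=#  (t=1,i=4, bit9=1)
  nb .#...: next=#  (t=0,i=10, bit8=1)
  nb ..###: next=#  (t=1,i=6, bit7=1)
  nb ..##.: next=#  (t=0,i=15, bit6=1)
  nb ..#.#: next=.  (t=2,i=14, bit5=0)
  nb ..#..: next=.  (t=0,i=9, bit4=0)
  nb ...##: next=#  (t=0,i=14, bit3=1)
  nb ...#.: next=#  (t=0,i=8, bit2=1)
  nb ....#: next=.  (t=0,i=13, bit1=0)
  nb .....: next=.  (t=0,i=12, bit0=0)
  bits 10100001010001111000101111001100 = 2705820620

2705820620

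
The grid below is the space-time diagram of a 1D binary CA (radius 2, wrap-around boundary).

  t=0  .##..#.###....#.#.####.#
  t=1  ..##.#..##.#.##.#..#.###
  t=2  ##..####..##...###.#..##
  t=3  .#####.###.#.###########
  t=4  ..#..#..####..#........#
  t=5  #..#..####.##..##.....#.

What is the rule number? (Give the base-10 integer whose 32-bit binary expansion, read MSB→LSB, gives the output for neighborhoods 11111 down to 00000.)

909890476

  [31] ##### => .  t=3,i=3
  [30] ####. => .  t=0,i=20
  [29] ###.# => #  t=0,i=21
  [28] ###.. => #  t=0,i=9
  [27] ##.## => .  t=3,i=0
  [26] ##.#. => #  t=0,i=22
  [25] ##..# => #  t=0,i=3
  [24] ##... => .  t=0,i=10
  [23] #.### => .  t=0,i=7
  [22] #.##. => .  t=0,i=1
  [21] #.#.# => #  t=0,i=16
  [20] #.#.. => #  t=1,i=5
  [19] #..## => #  t=1,i=1
  [18] #..#. => .  t=0,i=4
  [17] #...# => #  t=2,i=13
  [16] #.... => #  t=0,i=11
  [15] .#### => #  t=0,i=19
  [14] .###. => #  t=0,i=8
  [13] .##.# => .  t=1,i=3
  [12] .##.. => #  t=0,i=2
  [11] .#.## => .  t=0,i=0
  [10] .#.#. => .  t=0,i=15
  [9] .#..# => #  t=1,i=6
  [8] .#... => #  t=4,i=15
  [7] ..### => #  t=2,i=4
  [6] ..##. => .  t=1,i=2
  [5] ..#.# => #  t=0,i=5
  [4] ..#.. => .  t=4,i=2
  [3] ...## => #  t=2,i=14
  [2] ...#. => #  t=0,i=13
  [1] ....# => .  t=0,i=12
  [0] ..... => .  t=4,i=17
  bits 00110110001110111101001110101100 = 909890476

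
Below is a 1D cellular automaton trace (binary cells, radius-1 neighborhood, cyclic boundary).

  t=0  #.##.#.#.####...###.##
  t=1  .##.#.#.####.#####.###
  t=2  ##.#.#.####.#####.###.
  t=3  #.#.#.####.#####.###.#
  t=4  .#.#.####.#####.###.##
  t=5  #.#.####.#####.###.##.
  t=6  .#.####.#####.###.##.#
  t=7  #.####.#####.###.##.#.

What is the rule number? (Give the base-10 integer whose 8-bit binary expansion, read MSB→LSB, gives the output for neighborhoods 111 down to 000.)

  [7] ### => #  t=0,i=10
  [6] ##. => .  t=0,i=0
  [5] #.# => #  t=0,i=1
  [4] #.. => #  t=0,i=13
  [3] .## => #  t=0,i=2
  [2] .#. => .  t=0,i=5
  [1] ..# => #  t=0,i=15
  [0] ... => #  t=0,i=14
  bits 10111011 = 187

187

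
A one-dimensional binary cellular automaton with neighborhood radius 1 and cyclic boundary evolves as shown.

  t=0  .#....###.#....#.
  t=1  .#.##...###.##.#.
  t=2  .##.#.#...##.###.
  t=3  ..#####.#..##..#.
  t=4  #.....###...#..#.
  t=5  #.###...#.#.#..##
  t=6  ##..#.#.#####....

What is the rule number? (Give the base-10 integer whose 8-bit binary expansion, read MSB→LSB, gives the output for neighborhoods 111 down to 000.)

  ### -> .   bit 7 = 0  t=0,i=7
  ##. -> #   bit 6 = 1  t=0,i=8
  #.# -> #   bit 5 = 1  t=0,i=9
  #.. -> .   bit 4 = 0  t=0,i=2
  .## -> .   bit 3 = 0  t=0,i=6
  .#. -> #   bit 2 = 1  t=0,i=1
  ..# -> .   bit 1 = 0  t=0,i=0
  ... -> #   bit 0 = 1  t=0,i=3
  bits 01100101 = 101

101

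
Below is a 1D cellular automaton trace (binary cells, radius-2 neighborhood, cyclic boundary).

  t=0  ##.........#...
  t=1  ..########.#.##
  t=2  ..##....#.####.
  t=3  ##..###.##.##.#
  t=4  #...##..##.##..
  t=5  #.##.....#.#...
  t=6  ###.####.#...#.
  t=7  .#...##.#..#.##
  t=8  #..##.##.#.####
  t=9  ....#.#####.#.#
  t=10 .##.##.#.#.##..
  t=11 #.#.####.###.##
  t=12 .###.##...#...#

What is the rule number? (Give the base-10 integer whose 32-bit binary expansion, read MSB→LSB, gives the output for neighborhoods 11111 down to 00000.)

  nb #####: next=.  (t=1,i=4, bit31=0)
  nb ####.: next=#  (t=1,i=8, bit30=1)
  nb ###.#: next=.  (t=1,i=9, bit29=0)
  nb ###..: next=.  (t=2,i=13, bit28=0)
  nb ##.##: next=.  (t=3,i=7, bit27=0)
  nb ##.#.: next=#  (t=1,i=10, bit26=1)
  nb ##..#: next=.  (t=1,i=0, bit25=0)
  nb ##...: next=#  (t=0,i=2, bit24=1)
  nb #.###: next=.  (t=2,i=10, bit23=0)
  nb #.##.: next=#  (t=1,i=13, bit22=1)
  nb #.#.#: next=#  (t=1,i=11, bit21=1)
  nb #.#..: next=.  (t=5,i=11, bit20=0)
  nb #..##: next=.  (t=1,i=1, bit19=0)
  nb #..#.: next=.  (t=4,i=14, bit18=0)
  nb #...#: next=#  (t=0,i=13, bit17=1)
  nb #....: next=#  (t=0,i=3, bit16=1)
  nb .####: next=#  (t=1,i=3, bit15=1)
  nb .###.: next=#  (t=3,i=0, bit14=1)
  nb .##.#: next=#  (t=3,i=9, bit13=1)
  nb .##..: next=.  (t=0,i=1, bit12=0)
  nb .#.##: next=#  (t=1,i=12, bit11=1)
  nb .#.#.: next=.  (t=5,i=10, bit10=0)
  nb .#..#: next=#  (t=7,i=9, bit9=1)
  nb .#...: next=.  (t=0,i=12, bit8=0)
  nb ..###: next=#  (t=1,i=2, bit7=1)
  nb ..##.: next=.  (t=0,i=0, bit6=0)
  nb ..#.#: next=#  (t=2,i=8, bit5=1)
  nb ..#..: next=#  (t=0,i=11, bit4=1)
  nb ...##: next=#  (t=0,i=14, bit3=1)
  nb ...#.: next=.  (t=0,i=10, bit2=0)
  nb ....#: next=#  (t=0,i=9, bit1=1)
  nb .....: next=#  (t=0,i=4, bit0=1)
  bits 01000101011000111110101010111011 = 1164176059

1164176059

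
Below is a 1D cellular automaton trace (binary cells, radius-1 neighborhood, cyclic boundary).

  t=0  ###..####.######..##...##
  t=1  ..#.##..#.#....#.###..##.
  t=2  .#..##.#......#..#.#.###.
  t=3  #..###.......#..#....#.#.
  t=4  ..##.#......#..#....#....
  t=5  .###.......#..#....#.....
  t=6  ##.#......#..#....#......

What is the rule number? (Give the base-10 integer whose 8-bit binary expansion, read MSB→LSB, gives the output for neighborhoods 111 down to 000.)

74

  nb ###: next=.  (t=0,i=0, bit7=0)
  nb ##.: next=#  (t=0,i=2, bit6=1)
  nb #.#: next=.  (t=0,i=9, bit5=0)
  nb #..: next=.  (t=0,i=3, bit4=0)
  nb .##: next=#  (t=0,i=5, bit3=1)
  nb .#.: next=.  (t=1,i=2, bit2=0)
  nb ..#: next=#  (t=0,i=4, bit1=1)
  nb ...: next=.  (t=0,i=21, bit0=0)
  bits 01001010 = 74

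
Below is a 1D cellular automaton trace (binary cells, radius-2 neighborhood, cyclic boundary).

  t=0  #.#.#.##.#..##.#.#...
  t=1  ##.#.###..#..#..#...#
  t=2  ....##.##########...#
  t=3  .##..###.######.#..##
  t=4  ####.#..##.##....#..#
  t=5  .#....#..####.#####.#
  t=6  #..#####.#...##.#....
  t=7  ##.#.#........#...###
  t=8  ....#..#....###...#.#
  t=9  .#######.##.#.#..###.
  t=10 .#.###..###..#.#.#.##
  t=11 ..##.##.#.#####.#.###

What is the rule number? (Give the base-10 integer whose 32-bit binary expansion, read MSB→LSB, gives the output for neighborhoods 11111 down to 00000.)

2596617910

  nb #####: next=#  (t=2,i=9, bit31=1)
  nb ####.: next=.  (t=2,i=15, bit30=0)
  nb ###.#: next=.  (t=1,i=1, bit29=0)
  nb ###..: next=#  (t=1,i=7, bit28=1)
  nb ##.##: next=#  (t=2,i=6, bit27=1)
  nb ##.#.: next=.  (t=0,i=8, bit26=0)
  nb ##..#: next=#  (t=1,i=8, bit25=1)
  nb ##...: next=.  (t=2,i=17, bit24=0)
  nb #.###: next=#  (t=1,i=5, bit23=1)
  nb #.##.: next=#  (t=0,i=6, bit22=1)
  nb #.#.#: next=.  (t=0,i=2, bit21=0)
  nb #.#..: next=.  (t=0,i=9, bit20=0)
  nb #..##: next=.  (t=0,i=11, bit19=0)
  nb #..#.: next=#  (t=1,i=9, bit18=1)
  nb #...#: next=.  (t=0,i=19, bit17=0)
  nb #....: next=#  (t=2,i=1, bit16=1)
  nb .####: next=.  (t=2,i=8, bit15=0)
  nb .###.: next=.  (t=1,i=0, bit14=0)
  nb .##.#: next=#  (t=0,i=7, bit13=1)
  nb .##..: next=#  (t=3,i=2, bit12=1)
  nb .#.##: next=#  (t=0,i=5, bit11=1)
  nb .#.#.: next=#  (t=0,i=1, bit10=1)
  nb .#..#: next=#  (t=0,i=10, bit9=1)
  nb .#...: next=.  (t=0,i=18, bit8=0)
  nb ..###: next=#  (t=1,i=20, bit7=1)
  nb ..##.: next=.  (t=0,i=12, bit6=0)
  nb ..#.#: next=#  (t=0,i=0, bit5=1)
  nb ..#..: next=#  (t=1,i=10, bit4=1)
  nb ...##: next=.  (t=1,i=19, bit3=0)
  nb ...#.: next=#  (t=0,i=20, bit2=1)
  nb ....#: next=#  (t=2,i=2, bit1=1)
  nb .....: next=.  (t=7,i=8, bit0=0)
  bits 10011010110001010011111010110110 = 2596617910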